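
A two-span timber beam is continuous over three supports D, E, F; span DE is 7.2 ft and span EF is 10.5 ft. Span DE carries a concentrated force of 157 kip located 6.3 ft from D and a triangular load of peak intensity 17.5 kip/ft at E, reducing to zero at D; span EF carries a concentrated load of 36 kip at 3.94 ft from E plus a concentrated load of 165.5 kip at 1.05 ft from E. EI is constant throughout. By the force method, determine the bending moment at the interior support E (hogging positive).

Take M_E as the redundant. Released structure: two simple spans DE and EF with a hinge at E.
End slopes at the hinge E, treating each span as simply supported:
  span DE: point load 157 at a = 6.3: Pab(L + a)/(6LEI) = 278.2/EI
  span DE: triangular load, peak 17.5: w₀L³/(45EI) = 145.2/EI
  span EF: point load 36 at a = 3.94: Pab(L + b)/(6LEI) = 252/EI
  span EF: point load 165.5 at a = 1.05: Pab(L + b)/(6LEI) = 520/EI
  relative rotation θ_0 = (423.3 + 772)/EI = 1195/EI
A unit hogging moment at E produces rotation L₁/(3EI) + L₂/(3EI) = 5.9/EI.
Slope continuity at E: θ_0 = M_E·5.9/EI, so M_E = 1195/5.9 = 202.6 kip·ft (hogging).

M_E = 202.6 kip·ft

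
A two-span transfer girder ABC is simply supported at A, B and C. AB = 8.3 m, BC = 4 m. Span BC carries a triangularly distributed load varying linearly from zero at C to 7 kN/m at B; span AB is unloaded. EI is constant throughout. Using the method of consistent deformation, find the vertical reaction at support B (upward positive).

Insert a hinge at B; M_B is the redundant, and each span becomes simply supported.
Discontinuity in slope at B on the released structure — sum the simple-span end rotations:
  span BC: triangular load, peak 7: w₀L³/(45EI) = 9.956/EI
  relative rotation θ_0 = (0 + 9.956)/EI = 9.956/EI
A unit hogging moment at B produces rotation L₁/(3EI) + L₂/(3EI) = 4.1/EI.
Slope continuity at B: θ_0 = M_B·4.1/EI, so M_B = 9.956/4.1 = 2.428 kN·m (hogging).
Span AB, ΣM about A with M_B applied at B: R_B^{AB}·8.3 = 0 + 2.428, so R_B^{AB} = 0.2926 kN and R_A = 0 − 0.2926 = -0.2926 kN.
Span BC, ΣM about C: R_B^{BC}·4 = 37.33 + 2.428, so R_B^{BC} = 9.94 kN and R_C = 14 − 9.94 = 4.06 kN.
R_B = 0.2926 + 9.94 = 10.23 kN.

R_B = 10.23 kN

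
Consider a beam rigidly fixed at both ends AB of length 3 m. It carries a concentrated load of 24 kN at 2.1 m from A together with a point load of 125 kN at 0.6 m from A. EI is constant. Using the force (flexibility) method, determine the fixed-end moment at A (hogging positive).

Take the two fixed-end moments M_A, M_B as redundants; the released structure is the simple span AB.
Simple-span end rotations at A and B under the given loads:
  at A: point load 24 at a = 2.1: Pab(L + b)/(6LEI) = 9.828/EI
  at B: point load 24 at a = 2.1: Pab(L + a)/(6LEI) = 12.85/EI
  at A: point load 125 at a = 0.6: Pab(L + b)/(6LEI) = 54/EI
  at B: point load 125 at a = 0.6: Pab(L + a)/(6LEI) = 36/EI
  θ_A0 = 63.83/EI,  θ_B0 = 48.85/EI
Flexibility coefficients: a unit moment at one end gives L/(3EI) there and L/(6EI) at the far end, so f₁₁ = f₂₂ = 1/EI and f₁₂ = f₂₁ = 0.5/EI.
Compatibility — zero rotation at each built-in end:
  1 M_A + 0.5 M_B = 63.83
  0.5 M_A + 1 M_B = 48.85
Solving the pair gives M_A = 52.54 kN·m and M_B = 22.58 kN·m (hogging).

M_A = 52.54 kN·m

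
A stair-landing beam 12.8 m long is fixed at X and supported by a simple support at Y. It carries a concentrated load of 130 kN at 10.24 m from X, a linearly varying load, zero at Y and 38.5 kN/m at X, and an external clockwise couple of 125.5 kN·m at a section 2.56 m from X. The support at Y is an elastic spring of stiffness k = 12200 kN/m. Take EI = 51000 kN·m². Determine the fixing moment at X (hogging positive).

M_X = 649.1 kN·m

Take the reaction at Y as the redundant and release it; the primary structure is a cantilever fixed at X.
Free-end deflection of the primary structure under the applied loading (downward +):
  point load 130 at a = 10.24: Pa²(3L − a)/(6EI) = 63977/EI
  triangular load, peak 38.5 at the fixed end: w₀L⁴/(30EI) = 34449/EI
  clockwise couple 125.5 at a = 2.56: M₀a(2L − a)/(2EI) = 3701/EI
  δ_0 = 102127/EI
Tip deflection under a unit load at Y: L³/(3EI) = 699.1/EI.
With EI = 51000 kN·m²: δ_0 = 2.0025 m and δ_{YY} = 0.013707 m/kN.
Compatibility — the spring shortens by R_Y/k under the reaction it provides: δ_0 − R_Y·δ_{YY} = R_Y/k. With 1/k = 0.000082 m/kN, R_Y = δ_0 / (δ_{YY} + 1/k) = 2.0025 / (0.013707 + 0.000082) = 145.2 kN.
Moment equilibrium about X: M_X = Σ(load moments about X) − R_Y·L = 2508 − 145.2×12.8 = 649.1 kN·m.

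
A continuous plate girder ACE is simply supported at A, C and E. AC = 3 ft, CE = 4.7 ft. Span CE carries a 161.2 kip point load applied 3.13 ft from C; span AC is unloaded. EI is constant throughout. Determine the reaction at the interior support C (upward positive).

Release continuity at C by inserting a hinge; the redundant is the internal moment M_C. The primary structure is two simply-supported spans AC and CE.
Rotations at C on the released spans (each span's end-slope, ×1/EI):
  span CE: point load 161.2 at a = 3.13: Pab(L + b)/(6LEI) = 176.1/EI
  relative rotation θ_0 = (0 + 176.1)/EI = 176.1/EI
A unit hogging moment at C produces rotation L₁/(3EI) + L₂/(3EI) = 2.567/EI.
Slope continuity at C: θ_0 = M_C·2.567/EI, so M_C = 176.1/2.567 = 68.62 kip·ft (hogging).
Span AC, ΣM about A with M_C applied at C: R_C^{AC}·3 = 0 + 68.62, so R_C^{AC} = 22.87 kip and R_A = 0 − 22.87 = -22.87 kip.
Span CE, ΣM about E: R_C^{CE}·4.7 = 253.1 + 68.62, so R_C^{CE} = 68.45 kip and R_E = 161.2 − 68.45 = 92.75 kip.
R_C = 22.87 + 68.45 = 91.32 kip.

R_C = 91.32 kip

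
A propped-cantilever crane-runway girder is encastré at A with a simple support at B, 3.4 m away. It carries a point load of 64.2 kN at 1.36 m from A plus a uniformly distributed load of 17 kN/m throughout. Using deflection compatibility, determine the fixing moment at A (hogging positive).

Choose R_B as the redundant. The primary structure is the cantilever fixed at A.
Free-end deflection of the primary structure under the applied loading (downward +):
  point load 64.2 at a = 1.36: Pa²(3L − a)/(6EI) = 174.9/EI
  UDL 17: wL⁴/(8EI) = 284/EI
  δ_0 = 458.9/EI
Tip deflection under a unit load at B: L³/(3EI) = 13.1/EI.
The prop prevents deflection at B: R_B = δ_0/δ_{BB} = 458.9/13.1 = 35.03 kN.
Moment equilibrium about A: M_A = Σ(load moments about A) − R_B·L = 185.6 − 35.03×3.4 = 66.47 kN·m.

M_A = 66.47 kN·m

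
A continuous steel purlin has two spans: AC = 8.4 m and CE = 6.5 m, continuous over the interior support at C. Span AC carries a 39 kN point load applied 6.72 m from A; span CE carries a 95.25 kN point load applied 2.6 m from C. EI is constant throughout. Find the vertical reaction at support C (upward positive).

Insert a hinge at C; M_C is the redundant, and each span becomes simply supported.
Rotations at C on the released spans (each span's end-slope, ×1/EI):
  span AC: point load 39 at a = 6.72: Pab(L + a)/(6LEI) = 132.1/EI
  span CE: point load 95.25 at a = 2.6: Pab(L + b)/(6LEI) = 257.6/EI
  relative rotation θ_0 = (132.1 + 257.6)/EI = 389.6/EI
A unit hogging moment at C produces rotation L₁/(3EI) + L₂/(3EI) = 4.967/EI.
Slope continuity at C: θ_0 = M_C·4.967/EI, so M_C = 389.6/4.967 = 78.45 kN·m (hogging).
Span AC, ΣM about A with M_C applied at C: R_C^{AC}·8.4 = 262.1 + 78.45, so R_C^{AC} = 40.54 kN and R_A = 39 − 40.54 = -1.54 kN.
Span CE, ΣM about E: R_C^{CE}·6.5 = 371.5 + 78.45, so R_C^{CE} = 69.22 kN and R_E = 95.25 − 69.22 = 26.03 kN.
R_C = 40.54 + 69.22 = 109.8 kN.

R_C = 109.8 kN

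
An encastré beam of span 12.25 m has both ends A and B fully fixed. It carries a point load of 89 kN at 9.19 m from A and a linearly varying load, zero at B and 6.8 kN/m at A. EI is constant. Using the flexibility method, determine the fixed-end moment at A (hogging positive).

Release both end moments; the primary structure is a simply-supported span AB with redundants M_A and M_B.
End rotations of the released simple span under the applied load (×1/EI):
  at A: point load 89 at a = 9.19: Pab(L + b)/(6LEI) = 521.3/EI
  at B: point load 89 at a = 9.19: Pab(L + a)/(6LEI) = 730.1/EI
  at A: triangular load, peak 6.8: w₀L³/(45EI) = 277.8/EI
  at B: triangular load, peak 6.8: 7w₀L³/(360EI) = 243.1/EI
  θ_A0 = 799.1/EI,  θ_B0 = 973.1/EI
Flexibility coefficients: a unit moment at one end gives L/(3EI) there and L/(6EI) at the far end, so f₁₁ = f₂₂ = 4.083/EI and f₁₂ = f₂₁ = 2.042/EI.
Compatibility — zero rotation at each built-in end:
  4.083 M_A + 2.042 M_B = 799.1
  2.042 M_A + 4.083 M_B = 973.1
Solving the pair gives M_A = 102.1 kN·m and M_B = 187.3 kN·m (hogging).

M_A = 102.1 kN·m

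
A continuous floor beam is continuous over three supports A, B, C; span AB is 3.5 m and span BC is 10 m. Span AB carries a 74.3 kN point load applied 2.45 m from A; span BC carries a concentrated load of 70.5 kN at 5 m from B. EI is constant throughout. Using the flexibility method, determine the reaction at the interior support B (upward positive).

R_B = 129.7 kN

Insert a hinge at B; M_B is the redundant, and each span becomes simply supported.
Discontinuity in slope at B on the released structure — sum the simple-span end rotations:
  span AB: point load 74.3 at a = 2.45: Pab(L + a)/(6LEI) = 54.16/EI
  span BC: point load 70.5 at a = 5: Pab(L + b)/(6LEI) = 440.6/EI
  relative rotation θ_0 = (54.16 + 440.6)/EI = 494.8/EI
A unit hogging moment at B produces rotation L₁/(3EI) + L₂/(3EI) = 4.5/EI.
Slope continuity at B: θ_0 = M_B·4.5/EI, so M_B = 494.8/4.5 = 110 kN·m (hogging).
Span AB, ΣM about A with M_B applied at B: R_B^{AB}·3.5 = 182 + 110, so R_B^{AB} = 83.42 kN and R_A = 74.3 − 83.42 = -9.125 kN.
Span BC, ΣM about C: R_B^{BC}·10 = 352.5 + 110, so R_B^{BC} = 46.25 kN and R_C = 70.5 − 46.25 = 24.25 kN.
R_B = 83.42 + 46.25 = 129.7 kN.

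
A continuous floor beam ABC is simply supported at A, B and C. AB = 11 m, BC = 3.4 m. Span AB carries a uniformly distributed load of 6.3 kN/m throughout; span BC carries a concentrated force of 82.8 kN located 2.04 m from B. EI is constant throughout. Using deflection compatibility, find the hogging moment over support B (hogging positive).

Release continuity at B by inserting a hinge; the redundant is the internal moment M_B. The primary structure is two simply-supported spans AB and BC.
End slopes at the hinge B, treating each span as simply supported:
  span AB: UDL 6.3: wL³/(24EI) = 349.4/EI
  span BC: point load 82.8 at a = 2.04: Pab(L + b)/(6LEI) = 53.6/EI
  relative rotation θ_0 = (349.4 + 53.6)/EI = 403/EI
A unit hogging moment at B produces rotation L₁/(3EI) + L₂/(3EI) = 4.8/EI.
Slope continuity at B: θ_0 = M_B·4.8/EI, so M_B = 403/4.8 = 83.96 kN·m (hogging).

M_B = 83.96 kN·m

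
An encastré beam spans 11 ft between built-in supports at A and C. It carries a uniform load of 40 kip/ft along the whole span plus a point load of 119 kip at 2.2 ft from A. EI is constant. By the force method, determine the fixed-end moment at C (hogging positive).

Release both end moments; the primary structure is a simply-supported span AC with redundants M_A and M_C.
End rotations of the released simple span under the applied load (×1/EI):
  at A: UDL 40: wL³/(24EI) = 2218/EI
  at C: UDL 40: wL³/(24EI) = 2218/EI
  at A: point load 119 at a = 2.2: Pab(L + b)/(6LEI) = 691.2/EI
  at C: point load 119 at a = 2.2: Pab(L + a)/(6LEI) = 460.8/EI
  θ_A0 = 2909/EI,  θ_C0 = 2679/EI
Flexibility coefficients: a unit moment at one end gives L/(3EI) there and L/(6EI) at the far end, so f₁₁ = f₂₂ = 3.667/EI and f₁₂ = f₂₁ = 1.833/EI.
Compatibility — zero rotation at each built-in end:
  3.667 M_A + 1.833 M_C = 2909
  1.833 M_A + 3.667 M_C = 2679
Solving the pair gives M_A = 570.9 kip·ft and M_C = 445.2 kip·ft (hogging).

M_C = 445.2 kip·ft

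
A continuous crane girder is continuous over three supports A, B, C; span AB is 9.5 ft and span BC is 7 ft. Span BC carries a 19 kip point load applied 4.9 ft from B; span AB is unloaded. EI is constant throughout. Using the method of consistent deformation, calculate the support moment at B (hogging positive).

M_B = 7.702 kip·ft

Release continuity at B by inserting a hinge; the redundant is the internal moment M_B. The primary structure is two simply-supported spans AB and BC.
Rotations at B on the released spans (each span's end-slope, ×1/EI):
  span BC: point load 19 at a = 4.9: Pab(L + b)/(6LEI) = 42.36/EI
  relative rotation θ_0 = (0 + 42.36)/EI = 42.36/EI
A unit hogging moment at B produces rotation L₁/(3EI) + L₂/(3EI) = 5.5/EI.
Slope continuity at B: θ_0 = M_B·5.5/EI, so M_B = 42.36/5.5 = 7.702 kip·ft (hogging).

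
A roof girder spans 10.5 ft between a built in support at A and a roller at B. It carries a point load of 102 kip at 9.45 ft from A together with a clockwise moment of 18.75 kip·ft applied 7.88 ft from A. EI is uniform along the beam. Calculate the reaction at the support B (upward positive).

Remove the prop at B; the released (primary) structure is a cantilever built in at A.
Deflection at B on the released cantilever, summing each load's contribution:
  point load 102 at a = 9.45: Pa²(3L − a)/(6EI) = 33475/EI
  clockwise couple 18.75 at a = 7.88: M₀a(2L − a)/(2EI) = 969.2/EI
  δ_0 = 34444/EI
Tip deflection under a unit load at B: L³/(3EI) = 385.9/EI.
The prop prevents deflection at B: R_B = δ_0/δ_{BB} = 34444/385.9 = 89.26 kip.

R_B = 89.26 kip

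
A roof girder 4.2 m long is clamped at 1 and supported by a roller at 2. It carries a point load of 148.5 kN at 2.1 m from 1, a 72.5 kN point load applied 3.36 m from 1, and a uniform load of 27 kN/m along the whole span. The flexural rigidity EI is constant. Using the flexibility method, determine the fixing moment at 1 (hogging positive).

M_1 = 205.7 kN·m

Take the reaction at 2 as the redundant and release it; the primary structure is a cantilever fixed at 1.
Primary-structure tip deflection at 2 by superposition:
  point load 148.5 at a = 2.1: Pa²(3L − a)/(6EI) = 1146/EI
  point load 72.5 at a = 3.36: Pa²(3L − a)/(6EI) = 1260/EI
  UDL 27: wL⁴/(8EI) = 1050/EI
  δ_0 = 3457/EI
Flexibility coefficient — unit upward force at 2: δ_{22} = L³/(3EI) = 24.7/EI.
Compatibility at 2: δ_0 − R_2·δ_{22} = 0, so R_2 = 3457/24.7 = 140 kN.
Moment equilibrium about 1: M_1 = Σ(load moments about 1) − R_2·L = 793.6 − 140×4.2 = 205.7 kN·m.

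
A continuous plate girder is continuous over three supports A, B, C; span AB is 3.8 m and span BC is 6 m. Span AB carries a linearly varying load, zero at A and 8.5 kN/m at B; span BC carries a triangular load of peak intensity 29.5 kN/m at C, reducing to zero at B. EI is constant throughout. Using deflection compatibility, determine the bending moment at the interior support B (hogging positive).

M_B = 41.1 kN·m

Release continuity at B by inserting a hinge; the redundant is the internal moment M_B. The primary structure is two simply-supported spans AB and BC.
Rotations at B on the released spans (each span's end-slope, ×1/EI):
  span AB: triangular load, peak 8.5: w₀L³/(45EI) = 10.36/EI
  span BC: triangular load, peak 29.5: 7w₀L³/(360EI) = 123.9/EI
  relative rotation θ_0 = (10.36 + 123.9)/EI = 134.3/EI
A unit hogging moment at B produces rotation L₁/(3EI) + L₂/(3EI) = 3.267/EI.
Compatibility: M_B·(L₁+L₂)/(3EI) = θ_0, giving M_B = 41.1 kN·m (hogging).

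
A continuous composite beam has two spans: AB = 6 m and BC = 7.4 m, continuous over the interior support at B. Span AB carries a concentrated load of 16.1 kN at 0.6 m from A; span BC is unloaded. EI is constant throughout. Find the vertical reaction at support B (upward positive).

R_B = 2.256 kN

Take M_B as the redundant. Released structure: two simple spans AB and BC with a hinge at B.
End slopes at the hinge B, treating each span as simply supported:
  span AB: point load 16.1 at a = 0.6: Pab(L + a)/(6LEI) = 9.563/EI
  relative rotation θ_0 = (9.563 + 0)/EI = 9.563/EI
A unit hogging moment at B produces rotation L₁/(3EI) + L₂/(3EI) = 4.467/EI.
Compatibility: M_B·(L₁+L₂)/(3EI) = θ_0, giving M_B = 2.141 kN·m (hogging).
Span AB, ΣM about A with M_B applied at B: R_B^{AB}·6 = 9.66 + 2.141, so R_B^{AB} = 1.967 kN and R_A = 16.1 − 1.967 = 14.13 kN.
Span BC, ΣM about C: R_B^{BC}·7.4 = 0 + 2.141, so R_B^{BC} = 0.2893 kN and R_C = 0 − 0.2893 = -0.2893 kN.
R_B = 1.967 + 0.2893 = 2.256 kN.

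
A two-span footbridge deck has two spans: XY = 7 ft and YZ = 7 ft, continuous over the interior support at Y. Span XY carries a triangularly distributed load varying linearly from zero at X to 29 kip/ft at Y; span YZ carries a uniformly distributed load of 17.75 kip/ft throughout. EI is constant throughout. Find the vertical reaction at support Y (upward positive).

R_Y = 158.9 kip

Insert a hinge at Y; M_Y is the redundant, and each span becomes simply supported.
End slopes at the hinge Y, treating each span as simply supported:
  span XY: triangular load, peak 29: w₀L³/(45EI) = 221/EI
  span YZ: UDL 17.75: wL³/(24EI) = 253.7/EI
  relative rotation θ_0 = (221 + 253.7)/EI = 474.7/EI
A unit hogging moment at Y produces rotation L₁/(3EI) + L₂/(3EI) = 4.667/EI.
Compatibility: M_Y·(L₁+L₂)/(3EI) = θ_0, giving M_Y = 101.7 kip·ft (hogging).
Span XY, ΣM about X with M_Y applied at Y: R_Y^{XY}·7 = 473.7 + 101.7, so R_Y^{XY} = 82.2 kip and R_X = 101.5 − 82.2 = 19.3 kip.
Span YZ, ΣM about Z: R_Y^{YZ}·7 = 434.9 + 101.7, so R_Y^{YZ} = 76.66 kip and R_Z = 124.2 − 76.66 = 47.59 kip.
R_Y = 82.2 + 76.66 = 158.9 kip.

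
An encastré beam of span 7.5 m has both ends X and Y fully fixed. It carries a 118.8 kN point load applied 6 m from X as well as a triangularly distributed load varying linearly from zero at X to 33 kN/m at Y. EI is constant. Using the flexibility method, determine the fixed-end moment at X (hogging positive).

Take the two fixed-end moments M_X, M_Y as redundants; the released structure is the simple span XY.
On the primary (simply-supported) span, the end slopes from the loading are:
  at X: point load 118.8 at a = 6: Pab(L + b)/(6LEI) = 213.8/EI
  at Y: point load 118.8 at a = 6: Pab(L + a)/(6LEI) = 320.8/EI
  at X: triangular load, peak 33: 7w₀L³/(360EI) = 270.7/EI
  at Y: triangular load, peak 33: w₀L³/(45EI) = 309.4/EI
  θ_X0 = 484.5/EI,  θ_Y0 = 630.1/EI
Flexibility coefficients: a unit moment at one end gives L/(3EI) there and L/(6EI) at the far end, so f₁₁ = f₂₂ = 2.5/EI and f₁₂ = f₂₁ = 1.25/EI.
Compatibility — zero rotation at each built-in end:
  2.5 M_X + 1.25 M_Y = 484.5
  1.25 M_X + 2.5 M_Y = 630.1
Solving the pair gives M_X = 90.39 kN·m and M_Y = 206.9 kN·m (hogging).

M_X = 90.39 kN·m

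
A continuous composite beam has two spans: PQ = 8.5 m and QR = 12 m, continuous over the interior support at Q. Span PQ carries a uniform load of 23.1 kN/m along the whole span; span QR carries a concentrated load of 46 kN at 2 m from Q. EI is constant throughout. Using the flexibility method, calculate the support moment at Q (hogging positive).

M_Q = 127.6 kN·m

Release continuity at Q by inserting a hinge; the redundant is the internal moment M_Q. The primary structure is two simply-supported spans PQ and QR.
End slopes at the hinge Q, treating each span as simply supported:
  span PQ: UDL 23.1: wL³/(24EI) = 591.1/EI
  span QR: point load 46 at a = 2: Pab(L + b)/(6LEI) = 281.1/EI
  relative rotation θ_0 = (591.1 + 281.1)/EI = 872.2/EI
A unit hogging moment at Q produces rotation L₁/(3EI) + L₂/(3EI) = 6.833/EI.
Slope continuity at Q: θ_0 = M_Q·6.833/EI, so M_Q = 872.2/6.833 = 127.6 kN·m (hogging).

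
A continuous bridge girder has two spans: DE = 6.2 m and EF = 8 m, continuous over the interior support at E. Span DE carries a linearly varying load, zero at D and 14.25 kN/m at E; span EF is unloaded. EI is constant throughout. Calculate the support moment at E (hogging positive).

M_E = 15.94 kN·m

Take M_E as the redundant. Released structure: two simple spans DE and EF with a hinge at E.
Discontinuity in slope at E on the released structure — sum the simple-span end rotations:
  span DE: triangular load, peak 14.25: w₀L³/(45EI) = 75.47/EI
  relative rotation θ_0 = (75.47 + 0)/EI = 75.47/EI
A unit hogging moment at E produces rotation L₁/(3EI) + L₂/(3EI) = 4.733/EI.
Slope continuity at E: θ_0 = M_E·4.733/EI, so M_E = 75.47/4.733 = 15.94 kN·m (hogging).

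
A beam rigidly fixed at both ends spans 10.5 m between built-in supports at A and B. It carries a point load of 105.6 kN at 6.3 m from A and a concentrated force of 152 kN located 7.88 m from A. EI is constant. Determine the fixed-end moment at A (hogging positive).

Take the two fixed-end moments M_A, M_B as redundants; the released structure is the simple span AB.
Simple-span end rotations at A and B under the given loads:
  at A: point load 105.6 at a = 6.3: Pab(L + b)/(6LEI) = 652/EI
  at B: point load 105.6 at a = 6.3: Pab(L + a)/(6LEI) = 745.1/EI
  at A: point load 152 at a = 7.88: Pab(L + b)/(6LEI) = 653.5/EI
  at B: point load 152 at a = 7.88: Pab(L + a)/(6LEI) = 915.5/EI
  θ_A0 = 1306/EI,  θ_B0 = 1661/EI
Flexibility coefficients: a unit moment at one end gives L/(3EI) there and L/(6EI) at the far end, so f₁₁ = f₂₂ = 3.5/EI and f₁₂ = f₂₁ = 1.75/EI.
Compatibility — zero rotation at each built-in end:
  3.5 M_A + 1.75 M_B = 1306
  1.75 M_A + 3.5 M_B = 1661
Solving the pair gives M_A = 181 kN·m and M_B = 384 kN·m (hogging).

M_A = 181 kN·m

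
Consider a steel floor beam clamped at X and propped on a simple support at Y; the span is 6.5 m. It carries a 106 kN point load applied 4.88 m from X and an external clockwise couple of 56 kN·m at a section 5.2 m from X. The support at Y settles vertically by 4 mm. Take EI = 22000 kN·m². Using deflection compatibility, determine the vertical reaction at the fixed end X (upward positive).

Choose R_Y as the redundant. The primary structure is the cantilever fixed at X.
Free-end deflection of the primary structure under the applied loading (downward +):
  point load 106 at a = 4.88: Pa²(3L − a)/(6EI) = 6151/EI
  clockwise couple 56 at a = 5.2: M₀a(2L − a)/(2EI) = 1136/EI
  δ_0 = 7287/EI
Tip deflection under a unit load at Y: L³/(3EI) = 91.54/EI.
With EI = 22000 kN·m²: δ_0 = 0.33121 m and δ_{YY} = 0.004161 m/kN.
Compatibility — the beam at Y must follow the support down by 0.004 m: δ_0 − R_Y·δ_{YY} = 0.004, so R_Y = (0.33121 − 0.004)/0.004161 = 78.64 kN.
Vertical equilibrium: R_X = ΣP − R_Y = 106 − 78.64 = 27.36 kN.

R_X = 27.36 kN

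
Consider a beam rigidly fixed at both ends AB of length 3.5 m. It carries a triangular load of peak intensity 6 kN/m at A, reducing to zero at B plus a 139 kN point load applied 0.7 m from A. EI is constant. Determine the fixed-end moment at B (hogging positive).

Take the two fixed-end moments M_A, M_B as redundants; the released structure is the simple span AB.
On the primary (simply-supported) span, the end slopes from the loading are:
  at A: triangular load, peak 6: w₀L³/(45EI) = 5.717/EI
  at B: triangular load, peak 6: 7w₀L³/(360EI) = 5.002/EI
  at A: point load 139 at a = 0.7: Pab(L + b)/(6LEI) = 81.73/EI
  at B: point load 139 at a = 0.7: Pab(L + a)/(6LEI) = 54.49/EI
  θ_A0 = 87.45/EI,  θ_B0 = 59.49/EI
Flexibility coefficients: a unit moment at one end gives L/(3EI) there and L/(6EI) at the far end, so f₁₁ = f₂₂ = 1.167/EI and f₁₂ = f₂₁ = 0.5833/EI.
Compatibility — zero rotation at each built-in end:
  1.167 M_A + 0.5833 M_B = 87.45
  0.5833 M_A + 1.167 M_B = 59.49
Solving the pair gives M_A = 65.95 kN·m and M_B = 18.02 kN·m (hogging).

M_B = 18.02 kN·m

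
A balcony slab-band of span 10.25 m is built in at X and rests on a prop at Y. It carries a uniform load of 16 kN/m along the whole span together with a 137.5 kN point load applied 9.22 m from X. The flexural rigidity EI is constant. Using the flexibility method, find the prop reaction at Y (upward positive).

R_Y = 178.3 kN

Release the roller at Y. Primary structure: cantilever fixed at X.
Free-end deflection of the primary structure under the applied loading (downward +):
  UDL 16: wL⁴/(8EI) = 22076/EI
  point load 137.5 at a = 9.22: Pa²(3L − a)/(6EI) = 41943/EI
  δ_0 = 64019/EI
Flexibility coefficient — unit upward force at Y: δ_{YY} = L³/(3EI) = 359/EI.
Compatibility at Y: δ_0 − R_Y·δ_{YY} = 0, so R_Y = 64019/359 = 178.3 kN.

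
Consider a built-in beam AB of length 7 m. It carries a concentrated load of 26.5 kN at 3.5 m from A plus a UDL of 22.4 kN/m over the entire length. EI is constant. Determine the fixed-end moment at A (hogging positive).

Release both end moments; the primary structure is a simply-supported span AB with redundants M_A and M_B.
End rotations of the released simple span under the applied load (×1/EI):
  at A: point load 26.5 at a = 3.5: Pab(L + b)/(6LEI) = 81.16/EI
  at B: point load 26.5 at a = 3.5: Pab(L + a)/(6LEI) = 81.16/EI
  at A: UDL 22.4: wL³/(24EI) = 320.1/EI
  at B: UDL 22.4: wL³/(24EI) = 320.1/EI
  θ_A0 = 401.3/EI,  θ_B0 = 401.3/EI
Flexibility coefficients: a unit moment at one end gives L/(3EI) there and L/(6EI) at the far end, so f₁₁ = f₂₂ = 2.333/EI and f₁₂ = f₂₁ = 1.167/EI.
Compatibility — zero rotation at each built-in end:
  2.333 M_A + 1.167 M_B = 401.3
  1.167 M_A + 2.333 M_B = 401.3
Solving the pair gives M_A = 114.7 kN·m and M_B = 114.7 kN·m (hogging).

M_A = 114.7 kN·m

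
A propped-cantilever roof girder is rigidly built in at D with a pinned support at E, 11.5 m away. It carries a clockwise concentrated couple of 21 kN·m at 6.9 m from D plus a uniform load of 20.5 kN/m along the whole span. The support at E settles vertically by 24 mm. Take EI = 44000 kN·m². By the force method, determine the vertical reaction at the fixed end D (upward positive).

Remove the prop at E; the released (primary) structure is a cantilever built in at D.
Free-end deflection of the primary structure under the applied loading (downward +):
  clockwise couple 21 at a = 6.9: M₀a(2L − a)/(2EI) = 1166/EI
  UDL 20.5: wL⁴/(8EI) = 44818/EI
  δ_0 = 45985/EI
Flexibility coefficient — unit upward force at E: δ_{EE} = L³/(3EI) = 507/EI.
With EI = 44000 kN·m²: δ_0 = 1.0451 m and δ_{EE} = 0.011522 m/kN.
Compatibility — the beam at E must follow the support down by 0.024 m: δ_0 − R_E·δ_{EE} = 0.024, so R_E = (1.0451 − 0.024)/0.011522 = 88.62 kN.
Vertical equilibrium: R_D = ΣP − R_E = 235.8 − 88.62 = 147.1 kN.

R_D = 147.1 kN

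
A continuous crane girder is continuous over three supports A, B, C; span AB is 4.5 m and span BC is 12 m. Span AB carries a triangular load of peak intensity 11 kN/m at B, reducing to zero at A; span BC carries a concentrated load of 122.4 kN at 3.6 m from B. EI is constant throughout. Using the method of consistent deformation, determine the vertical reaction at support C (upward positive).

R_C = 20.49 kN

Take M_B as the redundant. Released structure: two simple spans AB and BC with a hinge at B.
Rotations at B on the released spans (each span's end-slope, ×1/EI):
  span AB: triangular load, peak 11: w₀L³/(45EI) = 22.27/EI
  span BC: point load 122.4 at a = 3.6: Pab(L + b)/(6LEI) = 1049/EI
  relative rotation θ_0 = (22.27 + 1049)/EI = 1071/EI
A unit hogging moment at B produces rotation L₁/(3EI) + L₂/(3EI) = 5.5/EI.
Compatibility: M_B·(L₁+L₂)/(3EI) = θ_0, giving M_B = 194.7 kN·m (hogging).
Span BC, ΣM about C: R_B^{BC}·12 = 1028 + 194.7, so R_B^{BC} = 101.9 kN and R_C = 122.4 − 101.9 = 20.49 kN.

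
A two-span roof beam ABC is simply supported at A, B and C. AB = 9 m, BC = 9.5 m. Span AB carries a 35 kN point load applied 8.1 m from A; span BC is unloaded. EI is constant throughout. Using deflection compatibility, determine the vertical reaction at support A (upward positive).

R_A = 2.044 kN

Insert a hinge at B; M_B is the redundant, and each span becomes simply supported.
End slopes at the hinge B, treating each span as simply supported:
  span AB: point load 35 at a = 8.1: Pab(L + a)/(6LEI) = 80.8/EI
  relative rotation θ_0 = (80.8 + 0)/EI = 80.8/EI
A unit hogging moment at B produces rotation L₁/(3EI) + L₂/(3EI) = 6.167/EI.
Compatibility: M_B·(L₁+L₂)/(3EI) = θ_0, giving M_B = 13.1 kN·m (hogging).
Span AB, ΣM about A with M_B applied at B: R_B^{AB}·9 = 283.5 + 13.1, so R_B^{AB} = 32.96 kN and R_A = 35 − 32.96 = 2.044 kN.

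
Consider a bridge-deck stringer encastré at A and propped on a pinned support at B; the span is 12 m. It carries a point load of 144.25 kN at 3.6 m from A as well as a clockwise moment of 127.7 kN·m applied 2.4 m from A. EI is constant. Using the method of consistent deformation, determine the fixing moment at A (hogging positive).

Choose R_B as the redundant. The primary structure is the cantilever fixed at A.
Free-end deflection of the primary structure under the applied loading (downward +):
  point load 144.25 at a = 3.6: Pa²(3L − a)/(6EI) = 10095/EI
  clockwise couple 127.7 at a = 2.4: M₀a(2L − a)/(2EI) = 3310/EI
  δ_0 = 13405/EI
Flexibility coefficient — unit upward force at B: δ_{BB} = L³/(3EI) = 576/EI.
Compatibility at B: δ_0 − R_B·δ_{BB} = 0, so R_B = 13405/576 = 23.27 kN.
Moment equilibrium about A: M_A = Σ(load moments about A) − R_B·L = 647 − 23.27×12 = 367.7 kN·m.

M_A = 367.7 kN·m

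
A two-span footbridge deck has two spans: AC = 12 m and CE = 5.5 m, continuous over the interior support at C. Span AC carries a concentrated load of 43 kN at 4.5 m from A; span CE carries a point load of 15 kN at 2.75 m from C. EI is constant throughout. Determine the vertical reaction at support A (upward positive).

R_A = 21.72 kN

Release continuity at C by inserting a hinge; the redundant is the internal moment M_C. The primary structure is two simply-supported spans AC and CE.
Rotations at C on the released spans (each span's end-slope, ×1/EI):
  span AC: point load 43 at a = 4.5: Pab(L + a)/(6LEI) = 332.6/EI
  span CE: point load 15 at a = 2.75: Pab(L + b)/(6LEI) = 28.36/EI
  relative rotation θ_0 = (332.6 + 28.36)/EI = 360.9/EI
A unit hogging moment at C produces rotation L₁/(3EI) + L₂/(3EI) = 5.833/EI.
Compatibility: M_C·(L₁+L₂)/(3EI) = θ_0, giving M_C = 61.88 kN·m (hogging).
Span AC, ΣM about A with M_C applied at C: R_C^{AC}·12 = 193.5 + 61.88, so R_C^{AC} = 21.28 kN and R_A = 43 − 21.28 = 21.72 kN.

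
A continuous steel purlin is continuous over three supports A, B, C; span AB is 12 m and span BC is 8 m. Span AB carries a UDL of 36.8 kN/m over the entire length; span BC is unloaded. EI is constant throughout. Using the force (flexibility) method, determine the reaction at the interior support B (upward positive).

Take M_B as the redundant. Released structure: two simple spans AB and BC with a hinge at B.
Discontinuity in slope at B on the released structure — sum the simple-span end rotations:
  span AB: UDL 36.8: wL³/(24EI) = 2650/EI
  relative rotation θ_0 = (2650 + 0)/EI = 2650/EI
A unit hogging moment at B produces rotation L₁/(3EI) + L₂/(3EI) = 6.667/EI.
Slope continuity at B: θ_0 = M_B·6.667/EI, so M_B = 2650/6.667 = 397.4 kN·m (hogging).
Span AB, ΣM about A with M_B applied at B: R_B^{AB}·12 = 2650 + 397.4, so R_B^{AB} = 253.9 kN and R_A = 441.6 − 253.9 = 187.7 kN.
Span BC, ΣM about C: R_B^{BC}·8 = 0 + 397.4, so R_B^{BC} = 49.68 kN and R_C = 0 − 49.68 = -49.68 kN.
R_B = 253.9 + 49.68 = 303.6 kN.

R_B = 303.6 kN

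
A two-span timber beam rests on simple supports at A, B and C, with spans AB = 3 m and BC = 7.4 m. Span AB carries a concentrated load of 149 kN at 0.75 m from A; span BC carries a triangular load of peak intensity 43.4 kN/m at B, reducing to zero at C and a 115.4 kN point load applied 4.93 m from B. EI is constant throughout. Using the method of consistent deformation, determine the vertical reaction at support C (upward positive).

R_C = 101 kN

Insert a hinge at B; M_B is the redundant, and each span becomes simply supported.
End slopes at the hinge B, treating each span as simply supported:
  span AB: point load 149 at a = 0.75: Pab(L + a)/(6LEI) = 52.38/EI
  span BC: triangular load, peak 43.4: w₀L³/(45EI) = 390.8/EI
  span BC: point load 115.4 at a = 4.93: Pab(L + b)/(6LEI) = 312.4/EI
  relative rotation θ_0 = (52.38 + 703.2)/EI = 755.6/EI
A unit hogging moment at B produces rotation L₁/(3EI) + L₂/(3EI) = 3.467/EI.
Slope continuity at B: θ_0 = M_B·3.467/EI, so M_B = 755.6/3.467 = 218 kN·m (hogging).
Span BC, ΣM about C: R_B^{BC}·7.4 = 1077 + 218, so R_B^{BC} = 175 kN and R_C = 276 − 175 = 101 kN.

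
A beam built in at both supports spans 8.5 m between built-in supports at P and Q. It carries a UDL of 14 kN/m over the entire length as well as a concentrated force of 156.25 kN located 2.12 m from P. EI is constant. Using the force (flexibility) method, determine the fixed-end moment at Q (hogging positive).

Release both end moments; the primary structure is a simply-supported span PQ with redundants M_P and M_Q.
End rotations of the released simple span under the applied load (×1/EI):
  at P: UDL 14: wL³/(24EI) = 358.2/EI
  at Q: UDL 14: wL³/(24EI) = 358.2/EI
  at P: point load 156.25 at a = 2.12: Pab(L + b)/(6LEI) = 616.6/EI
  at Q: point load 156.25 at a = 2.12: Pab(L + a)/(6LEI) = 440.1/EI
  θ_P0 = 974.8/EI,  θ_Q0 = 798.3/EI
Flexibility coefficients: a unit moment at one end gives L/(3EI) there and L/(6EI) at the far end, so f₁₁ = f₂₂ = 2.833/EI and f₁₂ = f₂₁ = 1.417/EI.
Compatibility — zero rotation at each built-in end:
  2.833 M_P + 1.417 M_Q = 974.8
  1.417 M_P + 2.833 M_Q = 798.3
Solving the pair gives M_P = 270.9 kN·m and M_Q = 146.3 kN·m (hogging).

M_Q = 146.3 kN·m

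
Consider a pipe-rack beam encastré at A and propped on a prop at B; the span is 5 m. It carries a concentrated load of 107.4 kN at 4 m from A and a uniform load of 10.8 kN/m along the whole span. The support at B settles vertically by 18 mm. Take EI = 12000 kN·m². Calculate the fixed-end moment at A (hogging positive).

M_A = 111.2 kN·m

Remove the prop at B; the released (primary) structure is a cantilever built in at A.
Downward deflection at the released point B due to the loads:
  point load 107.4 at a = 4: Pa²(3L − a)/(6EI) = 3150/EI
  UDL 10.8: wL⁴/(8EI) = 843.8/EI
  δ_0 = 3994/EI
Tip deflection under a unit load at B: L³/(3EI) = 41.67/EI.
With EI = 12000 kN·m²: δ_0 = 0.33285 m and δ_{BB} = 0.003472 m/kN.
Compatibility — the beam at B must follow the support down by 0.018 m: δ_0 − R_B·δ_{BB} = 0.018, so R_B = (0.33285 − 0.018)/0.003472 = 90.68 kN.
Moment equilibrium about A: M_A = Σ(load moments about A) − R_B·L = 564.6 − 90.68×5 = 111.2 kN·m.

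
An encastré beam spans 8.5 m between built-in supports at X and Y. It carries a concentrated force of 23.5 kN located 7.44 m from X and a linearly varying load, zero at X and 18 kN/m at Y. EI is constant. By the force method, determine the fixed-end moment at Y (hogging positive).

M_Y = 84.11 kN·m

Take the two fixed-end moments M_X, M_Y as redundants; the released structure is the simple span XY.
On the primary (simply-supported) span, the end slopes from the loading are:
  at X: point load 23.5 at a = 7.44: Pab(L + b)/(6LEI) = 34.74/EI
  at Y: point load 23.5 at a = 7.44: Pab(L + a)/(6LEI) = 57.92/EI
  at X: triangular load, peak 18: 7w₀L³/(360EI) = 214.9/EI
  at Y: triangular load, peak 18: w₀L³/(45EI) = 245.7/EI
  θ_X0 = 249.7/EI,  θ_Y0 = 303.6/EI
Flexibility coefficients: a unit moment at one end gives L/(3EI) there and L/(6EI) at the far end, so f₁₁ = f₂₂ = 2.833/EI and f₁₂ = f₂₁ = 1.417/EI.
Compatibility — zero rotation at each built-in end:
  2.833 M_X + 1.417 M_Y = 249.7
  1.417 M_X + 2.833 M_Y = 303.6
Solving the pair gives M_X = 46.07 kN·m and M_Y = 84.11 kN·m (hogging).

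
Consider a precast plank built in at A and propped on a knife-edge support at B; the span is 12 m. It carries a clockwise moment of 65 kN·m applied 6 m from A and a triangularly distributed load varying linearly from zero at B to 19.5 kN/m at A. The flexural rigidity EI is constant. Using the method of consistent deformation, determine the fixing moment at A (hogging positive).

M_A = 179.1 kN·m

Take the reaction at B as the redundant and release it; the primary structure is a cantilever fixed at A.
Deflection at B on the released cantilever, summing each load's contribution:
  clockwise couple 65 at a = 6: M₀a(2L − a)/(2EI) = 3510/EI
  triangular load, peak 19.5 at the fixed end: w₀L⁴/(30EI) = 13478/EI
  δ_0 = 16988/EI
Flexibility coefficient — unit upward force at B: δ_{BB} = L³/(3EI) = 576/EI.
Compatibility at B: δ_0 − R_B·δ_{BB} = 0, so R_B = 16988/576 = 29.49 kN.
Moment equilibrium about A: M_A = Σ(load moments about A) − R_B·L = 533 − 29.49×12 = 179.1 kN·m.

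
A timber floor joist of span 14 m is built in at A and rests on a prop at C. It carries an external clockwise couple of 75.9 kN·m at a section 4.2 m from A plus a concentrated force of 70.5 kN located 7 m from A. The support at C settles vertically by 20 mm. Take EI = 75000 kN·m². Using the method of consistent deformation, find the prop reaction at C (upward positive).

R_C = 24.54 kN

Remove the prop at C; the released (primary) structure is a cantilever built in at A.
Deflection at C on the released cantilever, summing each load's contribution:
  clockwise couple 75.9 at a = 4.2: M₀a(2L − a)/(2EI) = 3793/EI
  point load 70.5 at a = 7: Pa²(3L − a)/(6EI) = 20151/EI
  δ_0 = 23945/EI
Flexibility coefficient — unit upward force at C: δ_{CC} = L³/(3EI) = 914.7/EI.
With EI = 75000 kN·m²: δ_0 = 0.31926 m and δ_{CC} = 0.012196 m/kN.
Compatibility — the beam at C must follow the support down by 0.02 m: δ_0 − R_C·δ_{CC} = 0.02, so R_C = (0.31926 − 0.02)/0.012196 = 24.54 kN.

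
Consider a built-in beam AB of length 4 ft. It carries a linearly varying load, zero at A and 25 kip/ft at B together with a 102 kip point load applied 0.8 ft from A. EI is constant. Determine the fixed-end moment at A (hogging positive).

Release both end moments; the primary structure is a simply-supported span AB with redundants M_A and M_B.
On the primary (simply-supported) span, the end slopes from the loading are:
  at A: triangular load, peak 25: 7w₀L³/(360EI) = 31.11/EI
  at B: triangular load, peak 25: w₀L³/(45EI) = 35.56/EI
  at A: point load 102 at a = 0.8: Pab(L + b)/(6LEI) = 78.34/EI
  at B: point load 102 at a = 0.8: Pab(L + a)/(6LEI) = 52.22/EI
  θ_A0 = 109.4/EI,  θ_B0 = 87.78/EI
Flexibility coefficients: a unit moment at one end gives L/(3EI) there and L/(6EI) at the far end, so f₁₁ = f₂₂ = 1.333/EI and f₁₂ = f₂₁ = 0.6667/EI.
Compatibility — zero rotation at each built-in end:
  1.333 M_A + 0.6667 M_B = 109.4
  0.6667 M_A + 1.333 M_B = 87.78
Solving the pair gives M_A = 65.56 kip·ft and M_B = 33.06 kip·ft (hogging).

M_A = 65.56 kip·ft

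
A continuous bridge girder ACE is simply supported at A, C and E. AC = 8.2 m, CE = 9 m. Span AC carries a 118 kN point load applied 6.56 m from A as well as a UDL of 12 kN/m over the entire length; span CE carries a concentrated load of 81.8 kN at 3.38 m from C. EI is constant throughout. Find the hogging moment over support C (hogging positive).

M_C = 187.9 kN·m

Release continuity at C by inserting a hinge; the redundant is the internal moment M_C. The primary structure is two simply-supported spans AC and CE.
Rotations at C on the released spans (each span's end-slope, ×1/EI):
  span AC: point load 118 at a = 6.56: Pab(L + a)/(6LEI) = 380.8/EI
  span AC: UDL 12: wL³/(24EI) = 275.7/EI
  span CE: point load 81.8 at a = 3.38: Pab(L + b)/(6LEI) = 420.7/EI
  relative rotation θ_0 = (656.5 + 420.7)/EI = 1077/EI
A unit hogging moment at C produces rotation L₁/(3EI) + L₂/(3EI) = 5.733/EI.
Slope continuity at C: θ_0 = M_C·5.733/EI, so M_C = 1077/5.733 = 187.9 kN·m (hogging).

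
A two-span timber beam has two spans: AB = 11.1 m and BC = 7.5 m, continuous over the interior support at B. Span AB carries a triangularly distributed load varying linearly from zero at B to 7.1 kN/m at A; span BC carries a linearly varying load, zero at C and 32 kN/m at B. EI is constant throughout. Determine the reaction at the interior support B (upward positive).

R_B = 110.7 kN

Insert a hinge at B; M_B is the redundant, and each span becomes simply supported.
Rotations at B on the released spans (each span's end-slope, ×1/EI):
  span AB: triangular load, peak 7.1: 7w₀L³/(360EI) = 188.8/EI
  span BC: triangular load, peak 32: w₀L³/(45EI) = 300/EI
  relative rotation θ_0 = (188.8 + 300)/EI = 488.8/EI
A unit hogging moment at B produces rotation L₁/(3EI) + L₂/(3EI) = 6.2/EI.
Compatibility: M_B·(L₁+L₂)/(3EI) = θ_0, giving M_B = 78.84 kN·m (hogging).
Span AB, ΣM about A with M_B applied at B: R_B^{AB}·11.1 = 145.8 + 78.84, so R_B^{AB} = 20.24 kN and R_A = 39.41 − 20.24 = 19.17 kN.
Span BC, ΣM about C: R_B^{BC}·7.5 = 600 + 78.84, so R_B^{BC} = 90.51 kN and R_C = 120 − 90.51 = 29.49 kN.
R_B = 20.24 + 90.51 = 110.7 kN.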